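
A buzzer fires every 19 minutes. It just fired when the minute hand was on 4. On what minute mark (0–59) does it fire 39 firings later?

25

39·19 = 741.
741 − 12·60 = 21, so 741 ≡ 21 (mod 60).
(4 + 21) mod 60 = 25.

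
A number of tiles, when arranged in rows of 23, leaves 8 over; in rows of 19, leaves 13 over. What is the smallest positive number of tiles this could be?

146

x ≡ 13 (mod 19) gives x ∈ {13, 32, 51, 70, 89, 108, 127, 146}.
The first of these with x mod 23 = 8 is 146.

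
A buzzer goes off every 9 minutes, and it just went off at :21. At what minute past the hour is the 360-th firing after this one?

21

360·9 = 3240.
3240 = 54·60 + 0, so 3240 mod 60 = 0.
(21 + 0) mod 60 = 21.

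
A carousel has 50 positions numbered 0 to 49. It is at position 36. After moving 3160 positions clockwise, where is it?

46

3160 mod 50 = 10 (since 63·50 = 3150).
(36 + 10) mod 50 = 46.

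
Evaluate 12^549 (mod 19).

18

Successive squares of 12 mod 19: 12^1≡12, 12^2≡11, 12^4≡7, 12^8≡11, 12^16≡7, 12^32≡11, 12^64≡7, 12^128≡11, 12^256≡7, 12^512≡11.
Since 549 = 1 + 4 + 32 + 512 in binary, 12^549 ≡ 12·7·11·11 ≡ 18 (mod 19).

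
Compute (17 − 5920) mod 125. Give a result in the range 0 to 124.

5920 = 47·125 + 45, so 5920 mod 125 = 45.
(17 − 45) mod 125 = 97.

97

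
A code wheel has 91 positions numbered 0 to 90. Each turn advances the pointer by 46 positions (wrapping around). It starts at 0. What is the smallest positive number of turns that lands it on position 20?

40

The inverse of 46 mod 91 is 2 (since 46·2 = 92 ≡ 1).
Multiplying both sides by 2: x ≡ 2·20 = 40 ≡ 40 (mod 91).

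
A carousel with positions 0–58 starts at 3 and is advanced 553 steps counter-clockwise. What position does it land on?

Dividing 553 by 59 gives quotient 9 and remainder 22.
(3 − 22) mod 59 = 40.

40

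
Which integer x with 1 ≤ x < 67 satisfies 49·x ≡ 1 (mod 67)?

67 = 1·49 + 18
49 = 2·18 + 13
18 = 1·13 + 5
13 = 2·5 + 3
5 = 1·3 + 2
3 = 1·2 + 1
2 = 2·1 + 0
Back-substituting gives 49·26 ≡ 1 (mod 67).

26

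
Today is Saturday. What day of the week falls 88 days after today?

Wednesday

Dividing 88 by 7 gives quotient 12 and remainder 4.
Saturday + 4 days → Wednesday.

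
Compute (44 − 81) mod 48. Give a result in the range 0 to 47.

11

81 − 1·48 = 33, so 81 ≡ 33 (mod 48).
(44 − 33) mod 48 = 11.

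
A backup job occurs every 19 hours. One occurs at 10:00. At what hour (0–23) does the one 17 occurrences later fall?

21

17·19 = 323.
323 mod 24 = 11 (since 13·24 = 312).
(10 + 11) mod 24 = 21.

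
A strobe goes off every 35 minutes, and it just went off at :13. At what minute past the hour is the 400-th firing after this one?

33

400·35 = 14000.
Dividing 14000 by 60 gives quotient 233 and remainder 20.
(13 + 20) mod 60 = 33.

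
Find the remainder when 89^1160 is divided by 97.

96

By repeated squaring mod 97: 89^1≡89, 89^2≡64, 89^4≡22, 89^8≡96, 89^16≡1, 89^32≡1, 89^64≡1, 89^128≡1, 89^256≡1, 89^512≡1, 89^1024≡1.
1160 = 8 + 128 + 1024, so 89^1160 ≡ 96·1·1 ≡ 96 (mod 97).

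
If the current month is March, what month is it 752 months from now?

752 mod 12 = 8 (since 62·12 = 744).
March + 8 months → November.

November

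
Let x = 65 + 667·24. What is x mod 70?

667·24 = 16008.
16008 mod 70 = 48 (since 228·70 = 15960).
(65 + 48) mod 70 = 43.

43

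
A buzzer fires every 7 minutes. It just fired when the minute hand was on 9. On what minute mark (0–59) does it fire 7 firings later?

7·7 = 49.
49 − 0·60 = 49, so 49 ≡ 49 (mod 60).
(9 + 49) mod 60 = 58.

58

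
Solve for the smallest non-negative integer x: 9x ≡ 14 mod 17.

The inverse of 9 mod 17 is 2 (since 9·2 = 18 ≡ 1).
Multiplying both sides by 2: x ≡ 2·14 = 28 ≡ 11 (mod 17).

11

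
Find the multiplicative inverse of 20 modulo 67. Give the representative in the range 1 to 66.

67 = 3·20 + 7
20 = 2·7 + 6
7 = 1·6 + 1
6 = 6·1 + 0
Back-substituting gives 20·57 ≡ 1 (mod 67).

57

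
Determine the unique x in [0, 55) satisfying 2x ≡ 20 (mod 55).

2⁻¹ ≡ 28 (mod 55) because 2·28 = 56 = 1·55 + 1.
So x ≡ 28·20 = 560 ≡ 10 (mod 55).

10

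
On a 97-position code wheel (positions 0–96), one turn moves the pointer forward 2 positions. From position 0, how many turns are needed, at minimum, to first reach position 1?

49

97 = 48·2 + 1
2 = 2·1 + 0
Back-substituting gives 2·49 ≡ 1 (mod 97).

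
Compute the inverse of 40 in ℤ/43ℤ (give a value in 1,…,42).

14

40·14 = 560 = 13·43 + 1, so 40⁻¹ ≡ 14 (mod 43).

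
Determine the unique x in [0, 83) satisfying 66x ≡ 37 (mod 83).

The inverse of 66 mod 83 is 39 (since 66·39 = 2574 ≡ 1).
Multiplying both sides by 39: x ≡ 39·37 = 1443 ≡ 32 (mod 83).

32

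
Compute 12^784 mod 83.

81

Square-and-reduce mod 83: 12^1≡12, 12^2≡61, 12^4≡69, 12^8≡30, 12^16≡70, 12^32≡3, 12^64≡9, 12^128≡81, 12^256≡4, 12^512≡16.
784 = 16 + 256 + 512, so 12^784 ≡ 70·4·16 ≡ 81 (mod 83).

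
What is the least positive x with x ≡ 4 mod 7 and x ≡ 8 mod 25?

158

x ≡ 4 (mod 7) gives x ∈ {4, 11, 18, 25, 32, 39, 46, 53, …}.
The first of these with x mod 25 = 8 is 158.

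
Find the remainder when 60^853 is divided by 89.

19

By repeated squaring mod 89: 60^1≡60, 60^2≡40, 60^4≡87, 60^8≡4, 60^16≡16, 60^32≡78, 60^64≡32, 60^128≡45, 60^256≡67, 60^512≡39.
853 = 1 + 4 + 16 + 64 + 256 + 512, so 60^853 ≡ 60·87·16·32·67·39 ≡ 19 (mod 89).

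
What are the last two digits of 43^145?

Successive squares of 43 mod 100: 43^1≡43, 43^2≡49, 43^4≡1, 43^8≡1, 43^16≡1, 43^32≡1, 43^64≡1, 43^128≡1.
145 = 1 + 16 + 128, so 43^145 ≡ 43·1·1 ≡ 43 (mod 100).

43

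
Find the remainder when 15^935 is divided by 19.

By repeated squaring mod 19: 15^1≡15, 15^2≡16, 15^4≡9, 15^8≡5, 15^16≡6, 15^32≡17, 15^64≡4, 15^128≡16, 15^256≡9, 15^512≡5.
935 = 1 + 2 + 4 + 32 + 128 + 256 + 512, so 15^935 ≡ 15·16·9·17·16·9·5 ≡ 14 (mod 19).

14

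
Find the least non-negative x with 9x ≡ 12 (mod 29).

9⁻¹ ≡ 13 (mod 29) because 9·13 = 117 = 4·29 + 1.
So x ≡ 13·12 = 156 ≡ 11 (mod 29).

11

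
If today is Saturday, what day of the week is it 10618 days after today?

Friday

Dividing 10618 by 7 gives quotient 1516 and remainder 6.
Saturday + 6 days → Friday.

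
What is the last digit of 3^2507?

Last digits of 3^n: 3, 9, 7, 1 (period 4).
2507 leaves remainder 3 on division by 4, so 3^2507 ends in 7.

7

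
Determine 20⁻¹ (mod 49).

20·27 = 540 = 11·49 + 1, so 20⁻¹ ≡ 27 (mod 49).

27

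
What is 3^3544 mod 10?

1

Powers of 3 mod 10 repeat with period 4: 3, 9, 7, 1.
3544 mod 4 = 0, so the last digit matches 3^4 = 1.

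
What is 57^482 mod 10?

The units digit of 57^n cycles with period 4: 7, 9, 3, 1, …
482 mod 4 = 2, so the last digit matches 7^2 = 9.

9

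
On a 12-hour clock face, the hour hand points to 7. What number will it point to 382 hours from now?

382 mod 12 = 10 (since 31·12 = 372).
7 + 10 → 5 on a 12-hour dial.

5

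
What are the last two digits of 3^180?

Square-and-reduce mod 100: 3^1≡3, 3^2≡9, 3^4≡81, 3^8≡61, 3^16≡21, 3^32≡41, 3^64≡81, 3^128≡61.
180 = 4 + 16 + 32 + 128, so 3^180 ≡ 81·21·41·61 ≡ 1 (mod 100).

01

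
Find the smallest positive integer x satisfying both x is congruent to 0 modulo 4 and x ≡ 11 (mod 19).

x ≡ 0 (mod 4) gives x ∈ {0, 4, 8, 12, 16, 20, 24, 28, …}.
The first of these with x mod 19 = 11 is 68.

68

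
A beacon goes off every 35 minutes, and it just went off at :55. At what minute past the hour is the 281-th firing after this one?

50

281·35 = 9835.
9835 = 163·60 + 55, so 9835 mod 60 = 55.
(55 + 55) mod 60 = 50.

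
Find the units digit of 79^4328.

The units digit of 79^n cycles with period 2: 9, 1, …
4328 leaves remainder 0 on division by 2, so 79^4328 ends in 1.

1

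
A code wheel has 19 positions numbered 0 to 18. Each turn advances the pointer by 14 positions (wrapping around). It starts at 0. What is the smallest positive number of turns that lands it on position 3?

7

14⁻¹ ≡ 15 (mod 19) because 14·15 = 210 = 11·19 + 1.
So x ≡ 15·3 = 45 ≡ 7 (mod 19).
Check: 14·7 = 98 = 5·19 + 3.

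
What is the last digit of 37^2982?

Last digits of 7^n: 7, 9, 3, 1 (period 4).
2982 mod 4 = 2, so the last digit matches 7^2 = 9.

9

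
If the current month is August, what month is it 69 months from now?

Dividing 69 by 12 gives quotient 5 and remainder 9.
August + 9 months → May.

May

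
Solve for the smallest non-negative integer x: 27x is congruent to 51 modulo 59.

15

The inverse of 27 mod 59 is 35 (since 27·35 = 945 ≡ 1).
So x ≡ 35·51 = 1785 ≡ 15 (mod 59).
Check: 27·15 = 405 = 6·59 + 51.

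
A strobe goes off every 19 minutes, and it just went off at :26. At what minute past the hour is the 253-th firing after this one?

253·19 = 4807.
4807 − 80·60 = 7, so 4807 ≡ 7 (mod 60).
(26 + 7) mod 60 = 33.

33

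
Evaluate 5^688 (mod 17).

Square-and-reduce mod 17: 5^1≡5, 5^2≡8, 5^4≡13, 5^8≡16, 5^16≡1, 5^32≡1, 5^64≡1, 5^128≡1, 5^256≡1, 5^512≡1.
Since 688 = 16 + 32 + 128 + 512 in binary, 5^688 ≡ 1·1·1·1 ≡ 1 (mod 17).

1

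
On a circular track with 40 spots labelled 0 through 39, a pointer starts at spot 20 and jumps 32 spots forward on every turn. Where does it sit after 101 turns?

101·32 = 3232.
3232 − 80·40 = 32, so 3232 ≡ 32 (mod 40).
(20 + 32) mod 40 = 12.

12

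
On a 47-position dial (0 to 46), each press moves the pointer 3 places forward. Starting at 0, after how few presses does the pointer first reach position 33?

11

The inverse of 3 mod 47 is 16 (since 3·16 = 48 ≡ 1).
So x ≡ 16·33 = 528 ≡ 11 (mod 47).
Check: 3·11 = 33 = 0·47 + 33.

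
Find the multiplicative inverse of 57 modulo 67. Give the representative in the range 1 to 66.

20

57·20 = 1140 = 17·67 + 1, so 57⁻¹ ≡ 20 (mod 67).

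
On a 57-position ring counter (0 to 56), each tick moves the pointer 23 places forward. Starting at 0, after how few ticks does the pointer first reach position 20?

The inverse of 23 mod 57 is 5 (since 23·5 = 115 ≡ 1).
So x ≡ 5·20 = 100 ≡ 43 (mod 57).
Check: 23·43 = 989 = 17·57 + 20.

43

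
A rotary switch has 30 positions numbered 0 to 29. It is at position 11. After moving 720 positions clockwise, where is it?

11

720 mod 30 = 0 (since 24·30 = 720).
(11 + 0) mod 30 = 11.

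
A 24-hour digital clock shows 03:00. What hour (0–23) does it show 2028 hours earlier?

2028 = 84·24 + 12, so 2028 mod 24 = 12.
(3 − 12) mod 24 = 15.

15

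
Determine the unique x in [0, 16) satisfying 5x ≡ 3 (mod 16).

7

5⁻¹ ≡ 13 (mod 16) because 5·13 = 65 = 4·16 + 1.
So x ≡ 13·3 = 39 ≡ 7 (mod 16).
Check: 5·7 = 35 = 2·16 + 3.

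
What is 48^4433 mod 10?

Powers of 8 mod 10 repeat with period 4: 8, 4, 2, 6.
4433 leaves remainder 1 on division by 4, so 48^4433 ends in 8.

8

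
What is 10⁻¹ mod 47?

10·33 = 330 = 7·47 + 1, so 10⁻¹ ≡ 33 (mod 47).

33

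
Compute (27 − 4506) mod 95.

81

Dividing 4506 by 95 gives quotient 47 and remainder 41.
(27 − 41) mod 95 = 81.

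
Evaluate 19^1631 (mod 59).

27

Successive squares of 19 mod 59: 19^1≡19, 19^2≡7, 19^4≡49, 19^8≡41, 19^16≡29, 19^32≡15, 19^64≡48, 19^128≡3, 19^256≡9, 19^512≡22, 19^1024≡12.
Since 1631 = 1 + 2 + 4 + 8 + 16 + 64 + 512 + 1024 in binary, 19^1631 ≡ 19·7·49·41·29·48·22·12 ≡ 27 (mod 59).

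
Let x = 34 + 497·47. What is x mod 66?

29

497·47 = 23359.
23359 mod 66 = 61 (since 353·66 = 23298).
(34 + 61) mod 66 = 29.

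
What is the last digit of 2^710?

The units digit of 2^n cycles with period 4: 2, 4, 8, 6, …
710 mod 4 = 2, so the last digit matches 2^2 = 4.

4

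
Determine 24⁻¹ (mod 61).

61 = 2·24 + 13
24 = 1·13 + 11
13 = 1·11 + 2
11 = 5·2 + 1
2 = 2·1 + 0
Back-substituting gives 24·28 ≡ 1 (mod 61).

28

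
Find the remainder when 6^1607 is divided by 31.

26

Successive squares of 6 mod 31: 6^1≡6, 6^2≡5, 6^4≡25, 6^8≡5, 6^16≡25, 6^32≡5, 6^64≡25, 6^128≡5, 6^256≡25, 6^512≡5, 6^1024≡25.
Since 1607 = 1 + 2 + 4 + 64 + 512 + 1024 in binary, 6^1607 ≡ 6·5·25·25·5·25 ≡ 26 (mod 31).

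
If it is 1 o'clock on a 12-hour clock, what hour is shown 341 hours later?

Dividing 341 by 12 gives quotient 28 and remainder 5.
1 + 5 → 6 on a 12-hour dial.

6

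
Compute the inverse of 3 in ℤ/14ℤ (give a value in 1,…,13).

5

3·5 = 15 = 1·14 + 1, so 3⁻¹ ≡ 5 (mod 14).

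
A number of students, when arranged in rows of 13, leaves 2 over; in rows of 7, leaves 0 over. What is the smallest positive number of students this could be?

28

Since 7·2 ≡ 1 (mod 13), take x = 0 + 7·((2−0)·2 mod 13) = 0 + 7·4 = 28.
Check: 28 mod 13 = 2, 28 mod 7 = 0.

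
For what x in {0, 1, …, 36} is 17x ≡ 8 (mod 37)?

17⁻¹ ≡ 24 (mod 37) because 17·24 = 408 = 11·37 + 1.
Multiplying both sides by 24: x ≡ 24·8 = 192 ≡ 7 (mod 37).

7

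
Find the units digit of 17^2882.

Powers of 7 mod 10 repeat with period 4: 7, 9, 3, 1.
2882 mod 4 = 2, so the last digit matches 7^2 = 9.

9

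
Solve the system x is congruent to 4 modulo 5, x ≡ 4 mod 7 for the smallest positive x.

4

Since 7·3 ≡ 1 (mod 5), take x = 4 + 7·((4−4)·3 mod 5) = 4 + 7·0 = 4.
Check: 4 mod 5 = 4, 4 mod 7 = 4.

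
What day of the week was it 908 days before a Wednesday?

Dividing 908 by 7 gives quotient 129 and remainder 5.
Wednesday − 5 days → Friday.

Friday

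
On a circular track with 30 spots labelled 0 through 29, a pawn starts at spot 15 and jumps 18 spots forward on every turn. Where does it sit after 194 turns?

27

194·18 = 3492.
3492 − 116·30 = 12, so 3492 ≡ 12 (mod 30).
(15 + 12) mod 30 = 27.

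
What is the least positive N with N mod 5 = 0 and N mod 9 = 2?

20

Since 9·4 ≡ 1 (mod 5), take x = 2 + 9·((0−2)·4 mod 5) = 2 + 9·2 = 20.
Check: 20 mod 5 = 0, 20 mod 9 = 2.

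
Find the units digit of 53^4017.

The units digit of 53^n cycles with period 4: 3, 9, 7, 1, …
4017 mod 4 = 1, so the last digit matches 3^1 = 3.

3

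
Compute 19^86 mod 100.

Successive squares of 19 mod 100: 19^1≡19, 19^2≡61, 19^4≡21, 19^8≡41, 19^16≡81, 19^32≡61, 19^64≡21.
86 = 2 + 4 + 16 + 64, so 19^86 ≡ 61·21·81·21 ≡ 81 (mod 100).

81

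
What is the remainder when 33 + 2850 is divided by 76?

71

2850 = 37·76 + 38, so 2850 mod 76 = 38.
(33 + 38) mod 76 = 71.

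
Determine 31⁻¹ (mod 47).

31·44 = 1364 = 29·47 + 1, so 31⁻¹ ≡ 44 (mod 47).

44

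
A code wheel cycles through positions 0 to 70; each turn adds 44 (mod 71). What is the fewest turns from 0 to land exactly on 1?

71 = 1·44 + 27
44 = 1·27 + 17
27 = 1·17 + 10
17 = 1·10 + 7
10 = 1·7 + 3
7 = 2·3 + 1
3 = 3·1 + 0
Back-substituting gives 44·21 ≡ 1 (mod 71).

21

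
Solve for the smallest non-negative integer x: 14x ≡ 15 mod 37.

The inverse of 14 mod 37 is 8 (since 14·8 = 112 ≡ 1).
Multiplying both sides by 8: x ≡ 8·15 = 120 ≡ 9 (mod 37).

9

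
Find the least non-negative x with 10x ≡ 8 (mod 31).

10⁻¹ ≡ 28 (mod 31) because 10·28 = 280 = 9·31 + 1.
Multiplying both sides by 28: x ≡ 28·8 = 224 ≡ 7 (mod 31).
Check: 10·7 = 70 = 2·31 + 8.

7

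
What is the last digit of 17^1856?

1

Powers of 7 mod 10 repeat with period 4: 7, 9, 3, 1.
1856 leaves remainder 0 on division by 4, so 17^1856 ends in 1.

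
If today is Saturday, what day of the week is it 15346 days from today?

Monday

Dividing 15346 by 7 gives quotient 2192 and remainder 2.
Saturday + 2 days → Monday.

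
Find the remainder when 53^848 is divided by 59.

19

Square-and-reduce mod 59: 53^1≡53, 53^2≡36, 53^4≡57, 53^8≡4, 53^16≡16, 53^32≡20, 53^64≡46, 53^128≡51, 53^256≡5, 53^512≡25.
Since 848 = 16 + 64 + 256 + 512 in binary, 53^848 ≡ 16·46·5·25 ≡ 19 (mod 59).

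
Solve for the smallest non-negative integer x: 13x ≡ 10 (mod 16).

2

The inverse of 13 mod 16 is 5 (since 13·5 = 65 ≡ 1).
Multiplying both sides by 5: x ≡ 5·10 = 50 ≡ 2 (mod 16).
Check: 13·2 = 26 = 1·16 + 10.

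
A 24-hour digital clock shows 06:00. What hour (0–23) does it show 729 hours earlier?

729 mod 24 = 9 (since 30·24 = 720).
(6 − 9) mod 24 = 21.

21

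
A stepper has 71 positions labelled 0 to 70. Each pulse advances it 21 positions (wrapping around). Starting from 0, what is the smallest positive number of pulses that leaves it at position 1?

21·44 = 924 = 13·71 + 1, so 21⁻¹ ≡ 44 (mod 71).

44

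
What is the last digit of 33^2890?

Last digits of 3^n: 3, 9, 7, 1 (period 4).
2890 mod 4 = 2, so the last digit matches 3^2 = 9.

9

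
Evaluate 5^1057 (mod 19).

17

By repeated squaring mod 19: 5^1≡5, 5^2≡6, 5^4≡17, 5^8≡4, 5^16≡16, 5^32≡9, 5^64≡5, 5^128≡6, 5^256≡17, 5^512≡4, 5^1024≡16.
Since 1057 = 1 + 32 + 1024 in binary, 5^1057 ≡ 5·9·16 ≡ 17 (mod 19).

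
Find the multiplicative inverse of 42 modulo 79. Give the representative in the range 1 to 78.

42·32 = 1344 = 17·79 + 1, so 42⁻¹ ≡ 32 (mod 79).

32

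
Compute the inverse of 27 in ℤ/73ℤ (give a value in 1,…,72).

73 = 2·27 + 19
27 = 1·19 + 8
19 = 2·8 + 3
8 = 2·3 + 2
3 = 1·2 + 1
2 = 2·1 + 0
Back-substituting gives 27·46 ≡ 1 (mod 73).

46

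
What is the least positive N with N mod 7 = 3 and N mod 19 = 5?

x ≡ 3 (mod 7) gives x ∈ {3, 10, 17, 24}.
The first of these with x mod 19 = 5 is 24.

24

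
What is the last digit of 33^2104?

The units digit of 33^n cycles with period 4: 3, 9, 7, 1, …
2104 leaves remainder 0 on division by 4, so 33^2104 ends in 1.

1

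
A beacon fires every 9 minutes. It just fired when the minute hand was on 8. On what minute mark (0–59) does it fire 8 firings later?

20

8·9 = 72.
Dividing 72 by 60 gives quotient 1 and remainder 12.
(8 + 12) mod 60 = 20.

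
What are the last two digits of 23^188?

81

Square-and-reduce mod 100: 23^1≡23, 23^2≡29, 23^4≡41, 23^8≡81, 23^16≡61, 23^32≡21, 23^64≡41, 23^128≡81.
Since 188 = 4 + 8 + 16 + 32 + 128 in binary, 23^188 ≡ 41·81·61·21·81 ≡ 81 (mod 100).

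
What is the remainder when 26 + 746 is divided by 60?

746 mod 60 = 26 (since 12·60 = 720).
(26 + 26) mod 60 = 52.

52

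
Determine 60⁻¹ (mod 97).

76

97 = 1·60 + 37
60 = 1·37 + 23
37 = 1·23 + 14
23 = 1·14 + 9
14 = 1·9 + 5
9 = 1·5 + 4
5 = 1·4 + 1
4 = 4·1 + 0
Back-substituting gives 60·76 ≡ 1 (mod 97).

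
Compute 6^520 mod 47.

By repeated squaring mod 47: 6^1≡6, 6^2≡36, 6^4≡27, 6^8≡24, 6^16≡12, 6^32≡3, 6^64≡9, 6^128≡34, 6^256≡28, 6^512≡32.
520 = 8 + 512, so 6^520 ≡ 24·32 ≡ 16 (mod 47).

16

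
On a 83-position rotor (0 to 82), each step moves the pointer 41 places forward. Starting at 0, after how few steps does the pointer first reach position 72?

The inverse of 41 mod 83 is 81 (since 41·81 = 3321 ≡ 1).
So x ≡ 81·72 = 5832 ≡ 22 (mod 83).

22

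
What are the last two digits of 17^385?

Successive squares of 17 mod 100: 17^1≡17, 17^2≡89, 17^4≡21, 17^8≡41, 17^16≡81, 17^32≡61, 17^64≡21, 17^128≡41, 17^256≡81.
Since 385 = 1 + 128 + 256 in binary, 17^385 ≡ 17·41·81 ≡ 57 (mod 100).

57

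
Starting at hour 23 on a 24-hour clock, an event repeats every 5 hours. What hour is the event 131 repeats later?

131·5 = 655.
Dividing 655 by 24 gives quotient 27 and remainder 7.
(23 + 7) mod 24 = 6.

6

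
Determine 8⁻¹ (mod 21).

21 = 2·8 + 5
8 = 1·5 + 3
5 = 1·3 + 2
3 = 1·2 + 1
2 = 2·1 + 0
Back-substituting gives 8·8 ≡ 1 (mod 21).

8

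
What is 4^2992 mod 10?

The units digit of 4^n cycles with period 2: 4, 6, …
2992 leaves remainder 0 on division by 2, so 4^2992 ends in 6.

6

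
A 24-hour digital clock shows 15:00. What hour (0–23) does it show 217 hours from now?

Dividing 217 by 24 gives quotient 9 and remainder 1.
(15 + 1) mod 24 = 16.

16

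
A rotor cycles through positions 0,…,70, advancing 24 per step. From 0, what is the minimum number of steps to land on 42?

The inverse of 24 mod 71 is 3 (since 24·3 = 72 ≡ 1).
Multiplying both sides by 3: x ≡ 3·42 = 126 ≡ 55 (mod 71).

55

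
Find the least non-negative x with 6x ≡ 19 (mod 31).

29

The inverse of 6 mod 31 is 26 (since 6·26 = 156 ≡ 1).
Multiplying both sides by 26: x ≡ 26·19 = 494 ≡ 29 (mod 31).
Check: 6·29 = 174 = 5·31 + 19.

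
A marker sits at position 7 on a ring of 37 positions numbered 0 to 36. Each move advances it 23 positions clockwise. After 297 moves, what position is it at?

30

297·23 = 6831.
6831 − 184·37 = 23, so 6831 ≡ 23 (mod 37).
(7 + 23) mod 37 = 30.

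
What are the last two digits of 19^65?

Successive squares of 19 mod 100: 19^1≡19, 19^2≡61, 19^4≡21, 19^8≡41, 19^16≡81, 19^32≡61, 19^64≡21.
65 = 1 + 64, so 19^65 ≡ 19·21 ≡ 99 (mod 100).

99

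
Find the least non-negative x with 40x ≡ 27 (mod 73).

40⁻¹ ≡ 42 (mod 73) because 40·42 = 1680 = 23·73 + 1.
Multiplying both sides by 42: x ≡ 42·27 = 1134 ≡ 39 (mod 73).
Check: 40·39 = 1560 = 21·73 + 27.

39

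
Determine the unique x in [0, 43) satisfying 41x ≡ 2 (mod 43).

42

41⁻¹ ≡ 21 (mod 43) because 41·21 = 861 = 20·43 + 1.
So x ≡ 21·2 = 42 ≡ 42 (mod 43).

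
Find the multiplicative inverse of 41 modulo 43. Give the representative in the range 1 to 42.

41·21 = 861 = 20·43 + 1, so 41⁻¹ ≡ 21 (mod 43).

21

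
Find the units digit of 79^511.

9

The units digit of 79^n cycles with period 2: 9, 1, …
511 leaves remainder 1 on division by 2, so 79^511 ends in 9.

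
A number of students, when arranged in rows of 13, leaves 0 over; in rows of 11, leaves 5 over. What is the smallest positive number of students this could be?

104

Since 11·6 ≡ 1 (mod 13), take x = 5 + 11·((0−5)·6 mod 13) = 5 + 11·9 = 104.
Check: 104 mod 13 = 0, 104 mod 11 = 5.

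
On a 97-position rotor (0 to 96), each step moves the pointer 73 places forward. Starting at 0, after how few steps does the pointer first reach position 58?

38

The inverse of 73 mod 97 is 4 (since 73·4 = 292 ≡ 1).
So x ≡ 4·58 = 232 ≡ 38 (mod 97).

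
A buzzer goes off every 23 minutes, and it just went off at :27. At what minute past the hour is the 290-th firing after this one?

37

290·23 = 6670.
Dividing 6670 by 60 gives quotient 111 and remainder 10.
(27 + 10) mod 60 = 37.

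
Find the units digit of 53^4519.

Last digits of 3^n: 3, 9, 7, 1 (period 4).
4519 leaves remainder 3 on division by 4, so 53^4519 ends in 7.

7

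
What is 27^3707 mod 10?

3

Last digits of 7^n: 7, 9, 3, 1 (period 4).
3707 leaves remainder 3 on division by 4, so 27^3707 ends in 3.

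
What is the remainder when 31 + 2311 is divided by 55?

32

2311 = 42·55 + 1, so 2311 mod 55 = 1.
(31 + 1) mod 55 = 32.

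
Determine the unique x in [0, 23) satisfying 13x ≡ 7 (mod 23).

20

13⁻¹ ≡ 16 (mod 23) because 13·16 = 208 = 9·23 + 1.
So x ≡ 16·7 = 112 ≡ 20 (mod 23).
Check: 13·20 = 260 = 11·23 + 7.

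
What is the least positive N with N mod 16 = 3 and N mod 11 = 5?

115

x ≡ 5 (mod 11) gives x ∈ {5, 16, 27, 38, 49, 60, 71, 82, …}.
The first of these with x mod 16 = 3 is 115.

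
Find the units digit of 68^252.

Last digits of 8^n: 8, 4, 2, 6 (period 4).
252 leaves remainder 0 on division by 4, so 68^252 ends in 6.

6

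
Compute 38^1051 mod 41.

Square-and-reduce mod 41: 38^1≡38, 38^2≡9, 38^4≡40, 38^8≡1, 38^16≡1, 38^32≡1, 38^64≡1, 38^128≡1, 38^256≡1, 38^512≡1, 38^1024≡1.
1051 = 1 + 2 + 8 + 16 + 1024, so 38^1051 ≡ 38·9·1·1·1 ≡ 14 (mod 41).

14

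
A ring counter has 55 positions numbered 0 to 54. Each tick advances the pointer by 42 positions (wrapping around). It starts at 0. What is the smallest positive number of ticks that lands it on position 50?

30

42⁻¹ ≡ 38 (mod 55) because 42·38 = 1596 = 29·55 + 1.
So x ≡ 38·50 = 1900 ≡ 30 (mod 55).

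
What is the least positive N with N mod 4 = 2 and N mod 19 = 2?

2

x ≡ 2 (mod 4) gives x ∈ {2}.
The first of these with x mod 19 = 2 is 2.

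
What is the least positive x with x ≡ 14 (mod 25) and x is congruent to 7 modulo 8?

39

x ≡ 7 (mod 8) gives x ∈ {7, 15, 23, 31, 39}.
The first of these with x mod 25 = 14 is 39.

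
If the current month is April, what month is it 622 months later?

February

622 = 51·12 + 10, so 622 mod 12 = 10.
April + 10 months → February.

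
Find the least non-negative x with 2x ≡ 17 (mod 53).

2⁻¹ ≡ 27 (mod 53) because 2·27 = 54 = 1·53 + 1.
So x ≡ 27·17 = 459 ≡ 35 (mod 53).

35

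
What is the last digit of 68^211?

Last digits of 8^n: 8, 4, 2, 6 (period 4).
211 leaves remainder 3 on division by 4, so 68^211 ends in 2.

2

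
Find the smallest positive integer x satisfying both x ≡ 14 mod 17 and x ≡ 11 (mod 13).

x ≡ 11 (mod 13) gives x ∈ {11, 24, 37, 50, 63, 76, 89, 102, …}.
The first of these with x mod 17 = 14 is 167.

167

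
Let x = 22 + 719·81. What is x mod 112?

719·81 = 58239.
Dividing 58239 by 112 gives quotient 519 and remainder 111.
(22 + 111) mod 112 = 21.

21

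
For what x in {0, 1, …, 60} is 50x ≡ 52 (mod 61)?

50⁻¹ ≡ 11 (mod 61) because 50·11 = 550 = 9·61 + 1.
Multiplying both sides by 11: x ≡ 11·52 = 572 ≡ 23 (mod 61).
Check: 50·23 = 1150 = 18·61 + 52.

23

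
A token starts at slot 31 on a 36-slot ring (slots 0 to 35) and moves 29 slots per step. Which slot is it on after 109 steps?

109·29 = 3161.
3161 mod 36 = 29 (since 87·36 = 3132).
(31 + 29) mod 36 = 24.

24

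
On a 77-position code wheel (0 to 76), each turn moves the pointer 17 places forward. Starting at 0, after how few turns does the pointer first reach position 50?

12

The inverse of 17 mod 77 is 68 (since 17·68 = 1156 ≡ 1).
So x ≡ 68·50 = 3400 ≡ 12 (mod 77).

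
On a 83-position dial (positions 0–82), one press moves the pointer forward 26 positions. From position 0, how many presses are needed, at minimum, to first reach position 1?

16

26·16 = 416 = 5·83 + 1, so 26⁻¹ ≡ 16 (mod 83).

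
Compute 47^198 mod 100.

89

Square-and-reduce mod 100: 47^1≡47, 47^2≡9, 47^4≡81, 47^8≡61, 47^16≡21, 47^32≡41, 47^64≡81, 47^128≡61.
Since 198 = 2 + 4 + 64 + 128 in binary, 47^198 ≡ 9·81·81·61 ≡ 89 (mod 100).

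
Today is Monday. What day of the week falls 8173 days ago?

Thursday

Dividing 8173 by 7 gives quotient 1167 and remainder 4.
Monday − 4 days → Thursday.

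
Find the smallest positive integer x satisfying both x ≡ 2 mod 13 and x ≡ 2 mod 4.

2

Since 4·10 ≡ 1 (mod 13), take x = 2 + 4·((2−2)·10 mod 13) = 2 + 4·0 = 2.
Check: 2 mod 13 = 2, 2 mod 4 = 2.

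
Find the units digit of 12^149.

Last digits of 2^n: 2, 4, 8, 6 (period 4).
149 mod 4 = 1, so the last digit matches 2^1 = 2.

2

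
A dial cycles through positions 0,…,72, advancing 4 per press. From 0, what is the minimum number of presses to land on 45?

4⁻¹ ≡ 55 (mod 73) because 4·55 = 220 = 3·73 + 1.
Multiplying both sides by 55: x ≡ 55·45 = 2475 ≡ 66 (mod 73).
Check: 4·66 = 264 = 3·73 + 45.

66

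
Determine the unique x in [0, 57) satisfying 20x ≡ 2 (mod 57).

40

The inverse of 20 mod 57 is 20 (since 20·20 = 400 ≡ 1).
Multiplying both sides by 20: x ≡ 20·2 = 40 ≡ 40 (mod 57).
Check: 20·40 = 800 = 14·57 + 2.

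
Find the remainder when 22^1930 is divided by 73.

46

Successive squares of 22 mod 73: 22^1≡22, 22^2≡46, 22^4≡72, 22^8≡1, 22^16≡1, 22^32≡1, 22^64≡1, 22^128≡1, 22^256≡1, 22^512≡1, 22^1024≡1.
Since 1930 = 2 + 8 + 128 + 256 + 512 + 1024 in binary, 22^1930 ≡ 46·1·1·1·1·1 ≡ 46 (mod 73).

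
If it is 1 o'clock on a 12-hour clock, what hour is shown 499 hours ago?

6

499 = 41·12 + 7, so 499 mod 12 = 7.
1 − 7 → 6 on a 12-hour dial.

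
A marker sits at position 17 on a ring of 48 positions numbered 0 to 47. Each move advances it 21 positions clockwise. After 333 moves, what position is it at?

333·21 = 6993.
6993 = 145·48 + 33, so 6993 mod 48 = 33.
(17 + 33) mod 48 = 2.

2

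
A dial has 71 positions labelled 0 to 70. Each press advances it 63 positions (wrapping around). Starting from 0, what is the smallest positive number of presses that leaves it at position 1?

63·62 = 3906 = 55·71 + 1, so 63⁻¹ ≡ 62 (mod 71).

62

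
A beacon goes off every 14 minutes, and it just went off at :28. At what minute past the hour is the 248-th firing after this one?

20

248·14 = 3472.
3472 = 57·60 + 52, so 3472 mod 60 = 52.
(28 + 52) mod 60 = 20.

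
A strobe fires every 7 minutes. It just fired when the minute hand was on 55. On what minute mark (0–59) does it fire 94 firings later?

94·7 = 658.
658 − 10·60 = 58, so 658 ≡ 58 (mod 60).
(55 + 58) mod 60 = 53.

53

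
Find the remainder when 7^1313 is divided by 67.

51

Successive squares of 7 mod 67: 7^1≡7, 7^2≡49, 7^4≡56, 7^8≡54, 7^16≡35, 7^32≡19, 7^64≡26, 7^128≡6, 7^256≡36, 7^512≡23, 7^1024≡60.
Since 1313 = 1 + 32 + 256 + 1024 in binary, 7^1313 ≡ 7·19·36·60 ≡ 51 (mod 67).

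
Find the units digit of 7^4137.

7

The units digit of 7^n cycles with period 4: 7, 9, 3, 1, …
4137 mod 4 = 1, so the last digit matches 7^1 = 7.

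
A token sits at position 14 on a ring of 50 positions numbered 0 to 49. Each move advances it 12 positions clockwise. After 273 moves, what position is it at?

40

273·12 = 3276.
Dividing 3276 by 50 gives quotient 65 and remainder 26.
(14 + 26) mod 50 = 40.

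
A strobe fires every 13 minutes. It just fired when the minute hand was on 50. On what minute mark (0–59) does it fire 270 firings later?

270·13 = 3510.
Dividing 3510 by 60 gives quotient 58 and remainder 30.
(50 + 30) mod 60 = 20.

20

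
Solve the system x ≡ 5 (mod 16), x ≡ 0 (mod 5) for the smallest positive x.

5

x ≡ 0 (mod 5) gives x ∈ {0, 5}.
The first of these with x mod 16 = 5 is 5.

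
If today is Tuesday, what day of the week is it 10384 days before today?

Saturday

10384 mod 7 = 3 (since 1483·7 = 10381).
Tuesday − 3 days → Saturday.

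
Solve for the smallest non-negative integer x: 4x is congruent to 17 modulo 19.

The inverse of 4 mod 19 is 5 (since 4·5 = 20 ≡ 1).
Multiplying both sides by 5: x ≡ 5·17 = 85 ≡ 9 (mod 19).

9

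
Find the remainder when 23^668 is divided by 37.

26

Square-and-reduce mod 37: 23^1≡23, 23^2≡11, 23^4≡10, 23^8≡26, 23^16≡10, 23^32≡26, 23^64≡10, 23^128≡26, 23^256≡10, 23^512≡26.
668 = 4 + 8 + 16 + 128 + 512, so 23^668 ≡ 10·26·10·26·26 ≡ 26 (mod 37).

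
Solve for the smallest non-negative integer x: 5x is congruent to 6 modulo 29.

The inverse of 5 mod 29 is 6 (since 5·6 = 30 ≡ 1).
Multiplying both sides by 6: x ≡ 6·6 = 36 ≡ 7 (mod 29).

7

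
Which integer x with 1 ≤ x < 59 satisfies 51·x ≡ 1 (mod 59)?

51·22 = 1122 = 19·59 + 1, so 51⁻¹ ≡ 22 (mod 59).

22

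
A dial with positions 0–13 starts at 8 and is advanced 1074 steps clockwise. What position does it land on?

4

1074 = 76·14 + 10, so 1074 mod 14 = 10.
(8 + 10) mod 14 = 4.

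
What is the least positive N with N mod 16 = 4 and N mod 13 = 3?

68

x ≡ 3 (mod 13) gives x ∈ {3, 16, 29, 42, 55, 68}.
The first of these with x mod 16 = 4 is 68.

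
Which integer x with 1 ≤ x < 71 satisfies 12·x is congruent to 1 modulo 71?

6

71 = 5·12 + 11
12 = 1·11 + 1
11 = 11·1 + 0
Back-substituting gives 12·6 ≡ 1 (mod 71).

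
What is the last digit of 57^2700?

1

Powers of 7 mod 10 repeat with period 4: 7, 9, 3, 1.
2700 leaves remainder 0 on division by 4, so 57^2700 ends in 1.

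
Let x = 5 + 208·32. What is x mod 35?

11

208·32 = 6656.
6656 − 190·35 = 6, so 6656 ≡ 6 (mod 35).
(5 + 6) mod 35 = 11.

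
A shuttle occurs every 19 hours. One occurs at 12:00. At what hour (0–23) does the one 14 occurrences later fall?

14

14·19 = 266.
266 − 11·24 = 2, so 266 ≡ 2 (mod 24).
(12 + 2) mod 24 = 14.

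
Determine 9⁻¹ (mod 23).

18

23 = 2·9 + 5
9 = 1·5 + 4
5 = 1·4 + 1
4 = 4·1 + 0
Back-substituting gives 9·18 ≡ 1 (mod 23).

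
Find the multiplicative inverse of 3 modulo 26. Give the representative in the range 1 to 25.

9

3·9 = 27 = 1·26 + 1, so 3⁻¹ ≡ 9 (mod 26).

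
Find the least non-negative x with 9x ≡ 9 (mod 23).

1

The inverse of 9 mod 23 is 18 (since 9·18 = 162 ≡ 1).
So x ≡ 18·9 = 162 ≡ 1 (mod 23).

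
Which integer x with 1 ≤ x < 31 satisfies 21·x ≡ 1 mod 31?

21·3 = 63 = 2·31 + 1, so 21⁻¹ ≡ 3 (mod 31).

3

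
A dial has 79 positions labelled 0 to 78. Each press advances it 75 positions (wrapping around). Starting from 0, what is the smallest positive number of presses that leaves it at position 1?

75·59 = 4425 = 56·79 + 1, so 75⁻¹ ≡ 59 (mod 79).

59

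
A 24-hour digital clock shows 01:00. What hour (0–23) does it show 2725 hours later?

2725 mod 24 = 13 (since 113·24 = 2712).
(1 + 13) mod 24 = 14.

14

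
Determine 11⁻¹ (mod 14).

9

14 = 1·11 + 3
11 = 3·3 + 2
3 = 1·2 + 1
2 = 2·1 + 0
Back-substituting gives 11·9 ≡ 1 (mod 14).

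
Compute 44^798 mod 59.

29

By repeated squaring mod 59: 44^1≡44, 44^2≡48, 44^4≡3, 44^8≡9, 44^16≡22, 44^32≡12, 44^64≡26, 44^128≡27, 44^256≡21, 44^512≡28.
798 = 2 + 4 + 8 + 16 + 256 + 512, so 44^798 ≡ 48·3·9·22·21·28 ≡ 29 (mod 59).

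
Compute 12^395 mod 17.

6

Successive squares of 12 mod 17: 12^1≡12, 12^2≡8, 12^4≡13, 12^8≡16, 12^16≡1, 12^32≡1, 12^64≡1, 12^128≡1, 12^256≡1.
395 = 1 + 2 + 8 + 128 + 256, so 12^395 ≡ 12·8·16·1·1 ≡ 6 (mod 17).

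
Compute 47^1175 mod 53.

15

Successive squares of 47 mod 53: 47^1≡47, 47^2≡36, 47^4≡24, 47^8≡46, 47^16≡49, 47^32≡16, 47^64≡44, 47^128≡28, 47^256≡42, 47^512≡15, 47^1024≡13.
1175 = 1 + 2 + 4 + 16 + 128 + 1024, so 47^1175 ≡ 47·36·24·49·28·13 ≡ 15 (mod 53).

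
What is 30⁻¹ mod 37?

21

37 = 1·30 + 7
30 = 4·7 + 2
7 = 3·2 + 1
2 = 2·1 + 0
Back-substituting gives 30·21 ≡ 1 (mod 37).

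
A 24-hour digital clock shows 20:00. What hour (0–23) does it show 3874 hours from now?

3874 − 161·24 = 10, so 3874 ≡ 10 (mod 24).
(20 + 10) mod 24 = 6.

6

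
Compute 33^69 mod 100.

53

By repeated squaring mod 100: 33^1≡33, 33^2≡89, 33^4≡21, 33^8≡41, 33^16≡81, 33^32≡61, 33^64≡21.
Since 69 = 1 + 4 + 64 in binary, 33^69 ≡ 33·21·21 ≡ 53 (mod 100).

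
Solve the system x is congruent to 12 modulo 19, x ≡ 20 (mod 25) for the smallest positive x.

Since 25·16 ≡ 1 (mod 19), take x = 20 + 25·((12−20)·16 mod 19) = 20 + 25·5 = 145.
Check: 145 mod 19 = 12, 145 mod 25 = 20.

145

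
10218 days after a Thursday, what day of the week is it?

Dividing 10218 by 7 gives quotient 1459 and remainder 5.
Thursday + 5 days → Tuesday.

Tuesday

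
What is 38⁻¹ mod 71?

43

71 = 1·38 + 33
38 = 1·33 + 5
33 = 6·5 + 3
5 = 1·3 + 2
3 = 1·2 + 1
2 = 2·1 + 0
Back-substituting gives 38·43 ≡ 1 (mod 71).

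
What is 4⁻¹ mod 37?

4·28 = 112 = 3·37 + 1, so 4⁻¹ ≡ 28 (mod 37).

28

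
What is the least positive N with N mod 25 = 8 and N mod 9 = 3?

Since 9·14 ≡ 1 (mod 25), take x = 3 + 9·((8−3)·14 mod 25) = 3 + 9·20 = 183.
Check: 183 mod 25 = 8, 183 mod 9 = 3.

183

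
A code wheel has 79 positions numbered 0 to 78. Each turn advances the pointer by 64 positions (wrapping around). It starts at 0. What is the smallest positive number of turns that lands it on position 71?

The inverse of 64 mod 79 is 21 (since 64·21 = 1344 ≡ 1).
Multiplying both sides by 21: x ≡ 21·71 = 1491 ≡ 69 (mod 79).

69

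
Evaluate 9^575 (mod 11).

1

Square-and-reduce mod 11: 9^1≡9, 9^2≡4, 9^4≡5, 9^8≡3, 9^16≡9, 9^32≡4, 9^64≡5, 9^128≡3, 9^256≡9, 9^512≡4.
Since 575 = 1 + 2 + 4 + 8 + 16 + 32 + 512 in binary, 9^575 ≡ 9·4·5·3·9·4·4 ≡ 1 (mod 11).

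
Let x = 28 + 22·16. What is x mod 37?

22·16 = 352.
352 − 9·37 = 19, so 352 ≡ 19 (mod 37).
(28 + 19) mod 37 = 10.

10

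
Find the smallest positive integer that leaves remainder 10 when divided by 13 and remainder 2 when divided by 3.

23

Since 3·9 ≡ 1 (mod 13), take x = 2 + 3·((10−2)·9 mod 13) = 2 + 3·7 = 23.
Check: 23 mod 13 = 10, 23 mod 3 = 2.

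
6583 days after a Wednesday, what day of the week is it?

6583 = 940·7 + 3, so 6583 mod 7 = 3.
Wednesday + 3 days → Saturday.

Saturday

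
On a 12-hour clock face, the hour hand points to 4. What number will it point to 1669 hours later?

5

Dividing 1669 by 12 gives quotient 139 and remainder 1.
4 + 1 → 5 on a 12-hour dial.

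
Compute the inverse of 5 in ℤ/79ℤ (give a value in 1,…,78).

16

79 = 15·5 + 4
5 = 1·4 + 1
4 = 4·1 + 0
Back-substituting gives 5·16 ≡ 1 (mod 79).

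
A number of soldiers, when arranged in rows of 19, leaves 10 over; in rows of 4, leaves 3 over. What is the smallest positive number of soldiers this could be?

x ≡ 3 (mod 4) gives x ∈ {3, 7, 11, 15, 19, 23, 27, 31, …}.
The first of these with x mod 19 = 10 is 67.

67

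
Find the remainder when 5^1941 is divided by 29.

4

Successive squares of 5 mod 29: 5^1≡5, 5^2≡25, 5^4≡16, 5^8≡24, 5^16≡25, 5^32≡16, 5^64≡24, 5^128≡25, 5^256≡16, 5^512≡24, 5^1024≡25.
Since 1941 = 1 + 4 + 16 + 128 + 256 + 512 + 1024 in binary, 5^1941 ≡ 5·16·25·25·16·24·25 ≡ 4 (mod 29).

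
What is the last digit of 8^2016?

6

Powers of 8 mod 10 repeat with period 4: 8, 4, 2, 6.
2016 leaves remainder 0 on division by 4, so 8^2016 ends in 6.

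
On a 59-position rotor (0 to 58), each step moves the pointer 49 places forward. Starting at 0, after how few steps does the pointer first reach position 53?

The inverse of 49 mod 59 is 53 (since 49·53 = 2597 ≡ 1).
So x ≡ 53·53 = 2809 ≡ 36 (mod 59).

36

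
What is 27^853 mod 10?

Powers of 7 mod 10 repeat with period 4: 7, 9, 3, 1.
853 leaves remainder 1 on division by 4, so 27^853 ends in 7.

7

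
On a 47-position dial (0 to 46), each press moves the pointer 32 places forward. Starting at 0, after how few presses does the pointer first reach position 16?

The inverse of 32 mod 47 is 25 (since 32·25 = 800 ≡ 1).
Multiplying both sides by 25: x ≡ 25·16 = 400 ≡ 24 (mod 47).

24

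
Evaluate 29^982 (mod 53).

36

Successive squares of 29 mod 53: 29^1≡29, 29^2≡46, 29^4≡49, 29^8≡16, 29^16≡44, 29^32≡28, 29^64≡42, 29^128≡15, 29^256≡13, 29^512≡10.
982 = 2 + 4 + 16 + 64 + 128 + 256 + 512, so 29^982 ≡ 46·49·44·42·15·13·10 ≡ 36 (mod 53).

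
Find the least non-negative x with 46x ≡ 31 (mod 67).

The inverse of 46 mod 67 is 51 (since 46·51 = 2346 ≡ 1).
So x ≡ 51·31 = 1581 ≡ 40 (mod 67).
Check: 46·40 = 1840 = 27·67 + 31.

40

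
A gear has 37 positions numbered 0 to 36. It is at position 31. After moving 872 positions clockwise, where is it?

15

872 = 23·37 + 21, so 872 mod 37 = 21.
(31 + 21) mod 37 = 15.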